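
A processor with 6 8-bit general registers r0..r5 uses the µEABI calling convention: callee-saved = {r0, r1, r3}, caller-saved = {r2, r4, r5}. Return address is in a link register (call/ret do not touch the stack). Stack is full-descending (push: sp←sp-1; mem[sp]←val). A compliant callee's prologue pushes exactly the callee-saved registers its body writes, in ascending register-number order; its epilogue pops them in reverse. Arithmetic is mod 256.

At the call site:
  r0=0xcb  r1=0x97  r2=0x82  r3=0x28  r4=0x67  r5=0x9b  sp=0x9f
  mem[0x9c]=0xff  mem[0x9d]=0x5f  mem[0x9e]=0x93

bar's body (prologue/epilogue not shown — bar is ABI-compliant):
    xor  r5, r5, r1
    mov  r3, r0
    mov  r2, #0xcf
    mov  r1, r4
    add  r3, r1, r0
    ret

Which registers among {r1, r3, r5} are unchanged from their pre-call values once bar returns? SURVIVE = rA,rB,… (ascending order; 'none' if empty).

prologue: push r1 → mem[0x9e]=0x97, sp=0x9e
prologue: push r3 → mem[0x9d]=0x28, sp=0x9d
body[0] xor  r5, r5, r1 → r5=0x0c
body[1] mov  r3, r0 → r3=0xcb
body[2] mov  r2, #0xcf → r2=0xcf
body[3] mov  r1, r4 → r1=0x67
body[4] add  r3, r1, r0 → r3=0x32
epilogue: pop r3=0x28, sp=0x9e
epilogue: pop r1=0x97, sp=0x9f
r1: callee-saved, written=True
r3: callee-saved, written=True
r5: caller-saved, written=True

SURVIVE = r1,r3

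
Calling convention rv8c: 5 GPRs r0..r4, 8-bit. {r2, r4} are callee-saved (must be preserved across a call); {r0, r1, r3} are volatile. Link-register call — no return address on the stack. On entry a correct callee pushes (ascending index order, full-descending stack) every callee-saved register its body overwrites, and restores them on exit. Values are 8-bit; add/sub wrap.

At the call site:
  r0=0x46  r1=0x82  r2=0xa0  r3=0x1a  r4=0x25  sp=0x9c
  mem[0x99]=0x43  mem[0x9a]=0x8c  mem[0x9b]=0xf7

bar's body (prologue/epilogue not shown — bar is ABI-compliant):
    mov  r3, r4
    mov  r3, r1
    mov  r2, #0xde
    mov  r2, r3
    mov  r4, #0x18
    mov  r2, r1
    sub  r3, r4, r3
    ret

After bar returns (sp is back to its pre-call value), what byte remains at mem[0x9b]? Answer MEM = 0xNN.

prologue: push r2 → mem[0x9b]=0xa0, sp=0x9b
prologue: push r4 → mem[0x9a]=0x25, sp=0x9a
body[0] mov  r3, r4 → r3=0x25
body[1] mov  r3, r1 → r3=0x82
body[2] mov  r2, #0xde → r2=0xde
body[3] mov  r2, r3 → r2=0x82
body[4] mov  r4, #0x18 → r4=0x18
body[5] mov  r2, r1 → r2=0x82
body[6] sub  r3, r4, r3 → r3=0x96
epilogue: pop r4=0x25, sp=0x9b
epilogue: pop r2=0xa0, sp=0x9c
prologue pushed ['r2', 'r4'] at ['0x9b', '0x9a']

MEM = 0xa0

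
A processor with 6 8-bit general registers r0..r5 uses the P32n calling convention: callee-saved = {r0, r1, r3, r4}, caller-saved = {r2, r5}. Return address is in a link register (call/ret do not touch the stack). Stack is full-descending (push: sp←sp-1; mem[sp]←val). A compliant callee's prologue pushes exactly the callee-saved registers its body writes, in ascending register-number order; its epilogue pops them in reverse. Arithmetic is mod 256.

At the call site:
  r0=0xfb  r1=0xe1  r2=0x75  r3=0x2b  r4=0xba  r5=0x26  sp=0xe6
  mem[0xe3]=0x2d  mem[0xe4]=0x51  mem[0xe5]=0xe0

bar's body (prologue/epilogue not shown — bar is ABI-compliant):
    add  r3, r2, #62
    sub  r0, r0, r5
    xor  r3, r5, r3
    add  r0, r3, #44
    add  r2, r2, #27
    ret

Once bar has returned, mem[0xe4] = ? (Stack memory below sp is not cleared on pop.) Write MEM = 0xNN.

MEM = 0x2b

prologue: push r0 -> mem[0xe5]=0xfb, sp=0xe5
prologue: push r3 -> mem[0xe4]=0x2b, sp=0xe4
body[0] add  r3, r2, #62 -> r3=0xb3
body[1] sub  r0, r0, r5 -> r0=0xd5
body[2] xor  r3, r5, r3 -> r3=0x95
body[3] add  r0, r3, #44 -> r0=0xc1
body[4] add  r2, r2, #27 -> r2=0x90
epilogue: pop r3=0x2b, sp=0xe5
epilogue: pop r0=0xfb, sp=0xe6
prologue pushed ['r0', 'r3'] at ['0xe5', '0xe4']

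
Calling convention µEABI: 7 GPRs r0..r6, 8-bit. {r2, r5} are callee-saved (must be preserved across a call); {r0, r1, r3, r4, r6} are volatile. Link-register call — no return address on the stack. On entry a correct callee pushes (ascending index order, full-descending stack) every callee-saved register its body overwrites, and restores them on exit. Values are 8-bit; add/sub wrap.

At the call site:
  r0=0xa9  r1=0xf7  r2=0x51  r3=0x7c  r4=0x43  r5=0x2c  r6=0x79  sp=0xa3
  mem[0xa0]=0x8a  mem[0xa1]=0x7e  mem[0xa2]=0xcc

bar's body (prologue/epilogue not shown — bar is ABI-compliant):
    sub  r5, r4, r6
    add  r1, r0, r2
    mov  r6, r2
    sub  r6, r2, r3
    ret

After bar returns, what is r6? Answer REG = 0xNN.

prologue: push r5 -> mem[0xa2]=0x2c, sp=0xa2
body[0] sub  r5, r4, r6 -> r5=0xca
body[1] add  r1, r0, r2 -> r1=0xfa
body[2] mov  r6, r2 -> r6=0x51
body[3] sub  r6, r2, r3 -> r6=0xd5
epilogue: pop r5=0x2c, sp=0xa3
r6 is caller-saved -> body value

REG = 0xd5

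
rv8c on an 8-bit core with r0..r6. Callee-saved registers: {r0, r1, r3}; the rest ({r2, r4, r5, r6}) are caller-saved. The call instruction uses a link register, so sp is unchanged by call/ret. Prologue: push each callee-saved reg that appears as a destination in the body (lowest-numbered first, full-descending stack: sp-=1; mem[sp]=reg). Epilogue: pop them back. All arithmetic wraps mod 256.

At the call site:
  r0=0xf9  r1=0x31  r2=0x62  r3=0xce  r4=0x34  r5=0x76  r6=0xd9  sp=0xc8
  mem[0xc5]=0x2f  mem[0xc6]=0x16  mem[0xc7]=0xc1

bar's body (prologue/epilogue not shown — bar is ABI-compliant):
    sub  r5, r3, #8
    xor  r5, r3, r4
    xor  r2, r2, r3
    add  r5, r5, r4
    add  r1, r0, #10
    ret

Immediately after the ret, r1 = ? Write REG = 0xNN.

prologue: push r1 -> mem[0xc7]=0x31, sp=0xc7
body[0] sub  r5, r3, #8 -> r5=0xc6
body[1] xor  r5, r3, r4 -> r5=0xfa
body[2] xor  r2, r2, r3 -> r2=0xac
body[3] add  r5, r5, r4 -> r5=0x2e
body[4] add  r1, r0, #10 -> r1=0x03
epilogue: pop r1=0x31, sp=0xc8
r1 is callee-saved -> restored

REG = 0x31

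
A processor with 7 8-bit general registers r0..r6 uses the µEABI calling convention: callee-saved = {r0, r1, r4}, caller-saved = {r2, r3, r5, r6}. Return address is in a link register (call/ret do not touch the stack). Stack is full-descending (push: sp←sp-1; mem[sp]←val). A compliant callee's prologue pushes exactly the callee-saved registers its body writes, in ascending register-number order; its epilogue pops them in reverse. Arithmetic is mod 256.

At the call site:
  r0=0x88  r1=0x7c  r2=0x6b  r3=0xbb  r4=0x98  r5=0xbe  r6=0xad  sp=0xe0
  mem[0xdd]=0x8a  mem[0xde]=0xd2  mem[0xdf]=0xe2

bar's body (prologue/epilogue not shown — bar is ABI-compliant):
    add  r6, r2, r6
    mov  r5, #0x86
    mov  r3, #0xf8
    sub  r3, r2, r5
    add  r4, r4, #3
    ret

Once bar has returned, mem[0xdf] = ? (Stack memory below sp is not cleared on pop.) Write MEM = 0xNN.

prologue: push r4 → mem[0xdf]=0x98, sp=0xdf
body[0] add  r6, r2, r6 → r6=0x18
body[1] mov  r5, #0x86 → r5=0x86
body[2] mov  r3, #0xf8 → r3=0xf8
body[3] sub  r3, r2, r5 → r3=0xe5
body[4] add  r4, r4, #3 → r4=0x9b
epilogue: pop r4=0x98, sp=0xe0
prologue pushed ['r4'] at ['0xdf']

MEM = 0x98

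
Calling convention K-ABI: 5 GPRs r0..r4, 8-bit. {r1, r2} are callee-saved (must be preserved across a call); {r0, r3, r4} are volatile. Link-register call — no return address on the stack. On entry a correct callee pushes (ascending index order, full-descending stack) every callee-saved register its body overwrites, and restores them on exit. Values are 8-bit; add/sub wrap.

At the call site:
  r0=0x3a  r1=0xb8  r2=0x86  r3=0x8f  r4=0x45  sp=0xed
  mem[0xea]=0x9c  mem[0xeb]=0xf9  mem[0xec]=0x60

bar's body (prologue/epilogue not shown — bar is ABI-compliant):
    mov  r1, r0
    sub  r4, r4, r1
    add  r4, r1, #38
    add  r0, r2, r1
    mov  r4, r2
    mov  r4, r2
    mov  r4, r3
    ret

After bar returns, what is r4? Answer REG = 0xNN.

REG = 0x8f

prologue: push r1 → mem[0xec]=0xb8, sp=0xec
body[0] mov  r1, r0 → r1=0x3a
body[1] sub  r4, r4, r1 → r4=0x0b
body[2] add  r4, r1, #38 → r4=0x60
body[3] add  r0, r2, r1 → r0=0xc0
body[4] mov  r4, r2 → r4=0x86
body[5] mov  r4, r2 → r4=0x86
body[6] mov  r4, r3 → r4=0x8f
epilogue: pop r1=0xb8, sp=0xed
r4 is caller-saved → body value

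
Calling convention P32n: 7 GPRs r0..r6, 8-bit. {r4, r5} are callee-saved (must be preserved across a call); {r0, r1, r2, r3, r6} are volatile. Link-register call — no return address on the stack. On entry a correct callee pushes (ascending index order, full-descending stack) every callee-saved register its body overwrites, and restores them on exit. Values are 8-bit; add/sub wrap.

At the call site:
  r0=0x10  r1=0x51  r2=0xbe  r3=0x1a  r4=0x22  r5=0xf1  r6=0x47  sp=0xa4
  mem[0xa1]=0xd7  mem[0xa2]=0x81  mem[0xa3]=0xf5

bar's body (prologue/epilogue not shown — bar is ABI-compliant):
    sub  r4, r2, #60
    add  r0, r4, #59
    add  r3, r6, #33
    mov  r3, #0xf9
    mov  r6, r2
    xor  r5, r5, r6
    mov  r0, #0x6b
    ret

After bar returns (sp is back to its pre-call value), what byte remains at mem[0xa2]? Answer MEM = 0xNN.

prologue: push r4 -> mem[0xa3]=0x22, sp=0xa3
prologue: push r5 -> mem[0xa2]=0xf1, sp=0xa2
body[0] sub  r4, r2, #60 -> r4=0x82
body[1] add  r0, r4, #59 -> r0=0xbd
body[2] add  r3, r6, #33 -> r3=0x68
body[3] mov  r3, #0xf9 -> r3=0xf9
body[4] mov  r6, r2 -> r6=0xbe
body[5] xor  r5, r5, r6 -> r5=0x4f
body[6] mov  r0, #0x6b -> r0=0x6b
epilogue: pop r5=0xf1, sp=0xa3
epilogue: pop r4=0x22, sp=0xa4
prologue pushed ['r4', 'r5'] at ['0xa3', '0xa2']

MEM = 0xf1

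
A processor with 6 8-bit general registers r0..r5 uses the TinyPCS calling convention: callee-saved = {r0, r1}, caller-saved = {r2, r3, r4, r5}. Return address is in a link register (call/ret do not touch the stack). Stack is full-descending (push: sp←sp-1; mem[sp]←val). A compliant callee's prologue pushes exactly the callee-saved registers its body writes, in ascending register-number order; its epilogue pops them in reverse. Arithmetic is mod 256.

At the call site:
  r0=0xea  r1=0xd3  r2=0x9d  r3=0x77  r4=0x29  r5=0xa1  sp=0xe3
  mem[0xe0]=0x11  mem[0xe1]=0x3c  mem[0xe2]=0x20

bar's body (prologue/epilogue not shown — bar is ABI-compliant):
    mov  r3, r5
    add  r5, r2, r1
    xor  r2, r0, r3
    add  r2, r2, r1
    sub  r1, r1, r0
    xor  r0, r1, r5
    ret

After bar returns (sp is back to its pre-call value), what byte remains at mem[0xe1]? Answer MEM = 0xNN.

MEM = 0xd3

prologue: push r0 → mem[0xe2]=0xea, sp=0xe2
prologue: push r1 → mem[0xe1]=0xd3, sp=0xe1
body[0] mov  r3, r5 → r3=0xa1
body[1] add  r5, r2, r1 → r5=0x70
body[2] xor  r2, r0, r3 → r2=0x4b
body[3] add  r2, r2, r1 → r2=0x1e
body[4] sub  r1, r1, r0 → r1=0xe9
body[5] xor  r0, r1, r5 → r0=0x99
epilogue: pop r1=0xd3, sp=0xe2
epilogue: pop r0=0xea, sp=0xe3
prologue pushed ['r0', 'r1'] at ['0xe2', '0xe1']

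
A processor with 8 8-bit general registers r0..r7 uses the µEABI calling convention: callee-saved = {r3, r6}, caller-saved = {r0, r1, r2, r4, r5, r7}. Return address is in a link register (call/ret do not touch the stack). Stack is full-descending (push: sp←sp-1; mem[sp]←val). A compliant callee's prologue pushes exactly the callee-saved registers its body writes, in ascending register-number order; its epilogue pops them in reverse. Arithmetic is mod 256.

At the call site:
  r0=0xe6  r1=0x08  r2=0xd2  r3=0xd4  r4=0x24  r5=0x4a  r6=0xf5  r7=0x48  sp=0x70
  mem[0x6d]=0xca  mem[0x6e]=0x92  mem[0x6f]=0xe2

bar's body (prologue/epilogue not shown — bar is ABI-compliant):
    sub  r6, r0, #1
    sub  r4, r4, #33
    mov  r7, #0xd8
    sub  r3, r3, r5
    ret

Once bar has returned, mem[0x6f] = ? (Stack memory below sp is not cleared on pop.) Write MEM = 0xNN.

prologue: push r3 -> mem[0x6f]=0xd4, sp=0x6f
prologue: push r6 -> mem[0x6e]=0xf5, sp=0x6e
body[0] sub  r6, r0, #1 -> r6=0xe5
body[1] sub  r4, r4, #33 -> r4=0x03
body[2] mov  r7, #0xd8 -> r7=0xd8
body[3] sub  r3, r3, r5 -> r3=0x8a
epilogue: pop r6=0xf5, sp=0x6f
epilogue: pop r3=0xd4, sp=0x70
prologue pushed ['r3', 'r6'] at ['0x6f', '0x6e']

MEM = 0xd4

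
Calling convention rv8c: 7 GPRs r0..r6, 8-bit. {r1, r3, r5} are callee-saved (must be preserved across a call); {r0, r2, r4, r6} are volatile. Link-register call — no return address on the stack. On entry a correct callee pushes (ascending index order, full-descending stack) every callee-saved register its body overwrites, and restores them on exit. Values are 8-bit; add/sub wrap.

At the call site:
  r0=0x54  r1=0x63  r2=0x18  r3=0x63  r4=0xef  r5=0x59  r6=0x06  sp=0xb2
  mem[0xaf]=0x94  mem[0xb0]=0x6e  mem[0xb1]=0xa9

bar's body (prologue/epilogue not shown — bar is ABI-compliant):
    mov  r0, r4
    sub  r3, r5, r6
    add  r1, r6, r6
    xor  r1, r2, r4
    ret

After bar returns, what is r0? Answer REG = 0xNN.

REG = 0xef

prologue: push r1 -> mem[0xb1]=0x63, sp=0xb1
prologue: push r3 -> mem[0xb0]=0x63, sp=0xb0
body[0] mov  r0, r4 -> r0=0xef
body[1] sub  r3, r5, r6 -> r3=0x53
body[2] add  r1, r6, r6 -> r1=0x0c
body[3] xor  r1, r2, r4 -> r1=0xf7
epilogue: pop r3=0x63, sp=0xb1
epilogue: pop r1=0x63, sp=0xb2
r0 is caller-saved -> body value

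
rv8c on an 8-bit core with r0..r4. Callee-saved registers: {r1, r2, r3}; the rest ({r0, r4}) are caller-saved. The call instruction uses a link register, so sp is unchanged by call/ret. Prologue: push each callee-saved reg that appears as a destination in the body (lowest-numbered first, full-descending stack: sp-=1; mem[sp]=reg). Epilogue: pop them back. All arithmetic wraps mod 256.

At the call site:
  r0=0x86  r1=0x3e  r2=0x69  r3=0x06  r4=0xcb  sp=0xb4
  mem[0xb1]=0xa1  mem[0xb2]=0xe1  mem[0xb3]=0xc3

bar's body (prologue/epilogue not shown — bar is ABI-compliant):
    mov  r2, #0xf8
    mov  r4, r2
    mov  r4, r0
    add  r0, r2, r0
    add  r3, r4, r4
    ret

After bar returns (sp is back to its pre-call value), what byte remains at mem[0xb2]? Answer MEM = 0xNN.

MEM = 0x06

prologue: push r2 → mem[0xb3]=0x69, sp=0xb3
prologue: push r3 → mem[0xb2]=0x06, sp=0xb2
body[0] mov  r2, #0xf8 → r2=0xf8
body[1] mov  r4, r2 → r4=0xf8
body[2] mov  r4, r0 → r4=0x86
body[3] add  r0, r2, r0 → r0=0x7e
body[4] add  r3, r4, r4 → r3=0x0c
epilogue: pop r3=0x06, sp=0xb3
epilogue: pop r2=0x69, sp=0xb4
prologue pushed ['r2', 'r3'] at ['0xb3', '0xb2']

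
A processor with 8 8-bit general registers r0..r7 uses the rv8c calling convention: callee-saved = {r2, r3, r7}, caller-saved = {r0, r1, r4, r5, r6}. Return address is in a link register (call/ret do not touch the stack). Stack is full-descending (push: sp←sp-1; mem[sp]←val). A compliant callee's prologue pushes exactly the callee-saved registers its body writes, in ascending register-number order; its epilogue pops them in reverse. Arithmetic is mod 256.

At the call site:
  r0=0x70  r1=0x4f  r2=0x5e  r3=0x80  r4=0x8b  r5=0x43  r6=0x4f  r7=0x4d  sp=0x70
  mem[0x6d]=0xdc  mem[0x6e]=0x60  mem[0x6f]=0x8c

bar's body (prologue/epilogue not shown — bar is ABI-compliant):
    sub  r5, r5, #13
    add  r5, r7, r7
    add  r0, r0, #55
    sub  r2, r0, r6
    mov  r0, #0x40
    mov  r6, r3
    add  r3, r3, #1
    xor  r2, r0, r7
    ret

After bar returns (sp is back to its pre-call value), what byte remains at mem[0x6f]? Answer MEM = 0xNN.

prologue: push r2 → mem[0x6f]=0x5e, sp=0x6f
prologue: push r3 → mem[0x6e]=0x80, sp=0x6e
body[0] sub  r5, r5, #13 → r5=0x36
body[1] add  r5, r7, r7 → r5=0x9a
body[2] add  r0, r0, #55 → r0=0xa7
body[3] sub  r2, r0, r6 → r2=0x58
body[4] mov  r0, #0x40 → r0=0x40
body[5] mov  r6, r3 → r6=0x80
body[6] add  r3, r3, #1 → r3=0x81
body[7] xor  r2, r0, r7 → r2=0x0d
epilogue: pop r3=0x80, sp=0x6f
epilogue: pop r2=0x5e, sp=0x70
prologue pushed ['r2', 'r3'] at ['0x6f', '0x6e']

MEM = 0x5e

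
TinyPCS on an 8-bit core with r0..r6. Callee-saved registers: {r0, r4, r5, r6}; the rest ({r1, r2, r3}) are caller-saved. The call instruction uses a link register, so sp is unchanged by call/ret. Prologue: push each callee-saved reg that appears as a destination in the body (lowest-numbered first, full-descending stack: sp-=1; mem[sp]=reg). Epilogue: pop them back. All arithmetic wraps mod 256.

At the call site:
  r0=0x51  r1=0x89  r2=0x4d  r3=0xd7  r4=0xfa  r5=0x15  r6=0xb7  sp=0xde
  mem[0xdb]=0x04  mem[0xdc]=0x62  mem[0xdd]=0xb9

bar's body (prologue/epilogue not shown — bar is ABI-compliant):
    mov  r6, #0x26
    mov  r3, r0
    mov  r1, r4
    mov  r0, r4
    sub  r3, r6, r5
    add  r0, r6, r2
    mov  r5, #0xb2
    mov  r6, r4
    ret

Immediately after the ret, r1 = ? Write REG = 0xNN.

REG = 0xfa

prologue: push r0 → mem[0xdd]=0x51, sp=0xdd
prologue: push r5 → mem[0xdc]=0x15, sp=0xdc
prologue: push r6 → mem[0xdb]=0xb7, sp=0xdb
body[0] mov  r6, #0x26 → r6=0x26
body[1] mov  r3, r0 → r3=0x51
body[2] mov  r1, r4 → r1=0xfa
body[3] mov  r0, r4 → r0=0xfa
body[4] sub  r3, r6, r5 → r3=0x11
body[5] add  r0, r6, r2 → r0=0x73
body[6] mov  r5, #0xb2 → r5=0xb2
body[7] mov  r6, r4 → r6=0xfa
epilogue: pop r6=0xb7, sp=0xdc
epilogue: pop r5=0x15, sp=0xdd
epilogue: pop r0=0x51, sp=0xde
r1 is caller-saved → body value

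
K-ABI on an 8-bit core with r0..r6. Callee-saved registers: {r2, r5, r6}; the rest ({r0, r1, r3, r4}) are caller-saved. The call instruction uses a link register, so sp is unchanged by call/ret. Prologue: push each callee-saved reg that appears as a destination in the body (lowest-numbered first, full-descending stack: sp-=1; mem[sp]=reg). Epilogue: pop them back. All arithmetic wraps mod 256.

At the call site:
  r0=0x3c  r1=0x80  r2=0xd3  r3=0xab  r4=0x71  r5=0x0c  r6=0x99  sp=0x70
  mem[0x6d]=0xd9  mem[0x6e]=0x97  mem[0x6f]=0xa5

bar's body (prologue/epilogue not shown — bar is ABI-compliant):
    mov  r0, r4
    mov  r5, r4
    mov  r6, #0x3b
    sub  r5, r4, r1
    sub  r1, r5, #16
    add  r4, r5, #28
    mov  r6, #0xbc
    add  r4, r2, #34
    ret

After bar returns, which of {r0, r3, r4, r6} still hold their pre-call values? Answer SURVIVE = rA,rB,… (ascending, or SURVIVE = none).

SURVIVE = r3,r6

prologue: push r5 -> mem[0x6f]=0x0c, sp=0x6f
prologue: push r6 -> mem[0x6e]=0x99, sp=0x6e
body[0] mov  r0, r4 -> r0=0x71
body[1] mov  r5, r4 -> r5=0x71
body[2] mov  r6, #0x3b -> r6=0x3b
body[3] sub  r5, r4, r1 -> r5=0xf1
body[4] sub  r1, r5, #16 -> r1=0xe1
body[5] add  r4, r5, #28 -> r4=0x0d
body[6] mov  r6, #0xbc -> r6=0xbc
body[7] add  r4, r2, #34 -> r4=0xf5
epilogue: pop r6=0x99, sp=0x6f
epilogue: pop r5=0x0c, sp=0x70
r0: caller-saved, written=True
r3: caller-saved, written=False
r4: caller-saved, written=True
r6: callee-saved, written=True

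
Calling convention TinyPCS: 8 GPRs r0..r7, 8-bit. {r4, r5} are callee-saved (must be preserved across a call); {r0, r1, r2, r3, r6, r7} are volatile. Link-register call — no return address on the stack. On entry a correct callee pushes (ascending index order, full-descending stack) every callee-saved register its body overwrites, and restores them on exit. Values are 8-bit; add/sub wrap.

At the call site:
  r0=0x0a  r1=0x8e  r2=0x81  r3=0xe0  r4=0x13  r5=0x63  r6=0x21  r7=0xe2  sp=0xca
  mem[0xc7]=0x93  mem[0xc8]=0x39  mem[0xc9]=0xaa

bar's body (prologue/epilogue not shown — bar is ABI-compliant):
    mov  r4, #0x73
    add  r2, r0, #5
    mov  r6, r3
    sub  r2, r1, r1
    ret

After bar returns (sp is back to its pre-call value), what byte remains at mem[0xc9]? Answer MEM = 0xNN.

prologue: push r4 → mem[0xc9]=0x13, sp=0xc9
body[0] mov  r4, #0x73 → r4=0x73
body[1] add  r2, r0, #5 → r2=0x0f
body[2] mov  r6, r3 → r6=0xe0
body[3] sub  r2, r1, r1 → r2=0x00
epilogue: pop r4=0x13, sp=0xca
prologue pushed ['r4'] at ['0xc9']

MEM = 0x13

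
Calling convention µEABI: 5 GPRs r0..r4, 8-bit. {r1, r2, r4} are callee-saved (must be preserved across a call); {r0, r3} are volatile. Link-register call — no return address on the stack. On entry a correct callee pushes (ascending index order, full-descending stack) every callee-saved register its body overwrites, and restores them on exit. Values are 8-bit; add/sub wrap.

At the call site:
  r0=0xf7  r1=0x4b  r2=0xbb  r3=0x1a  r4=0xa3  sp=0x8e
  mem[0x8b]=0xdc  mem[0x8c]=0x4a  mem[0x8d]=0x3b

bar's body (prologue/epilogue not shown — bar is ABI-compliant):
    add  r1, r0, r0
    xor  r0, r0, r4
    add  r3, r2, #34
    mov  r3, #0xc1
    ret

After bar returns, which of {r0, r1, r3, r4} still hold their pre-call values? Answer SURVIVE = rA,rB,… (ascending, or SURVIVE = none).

prologue: push r1 -> mem[0x8d]=0x4b, sp=0x8d
body[0] add  r1, r0, r0 -> r1=0xee
body[1] xor  r0, r0, r4 -> r0=0x54
body[2] add  r3, r2, #34 -> r3=0xdd
body[3] mov  r3, #0xc1 -> r3=0xc1
epilogue: pop r1=0x4b, sp=0x8e
r0: caller-saved, written=True
r1: callee-saved, written=True
r3: caller-saved, written=True
r4: callee-saved, written=False

SURVIVE = r1,r4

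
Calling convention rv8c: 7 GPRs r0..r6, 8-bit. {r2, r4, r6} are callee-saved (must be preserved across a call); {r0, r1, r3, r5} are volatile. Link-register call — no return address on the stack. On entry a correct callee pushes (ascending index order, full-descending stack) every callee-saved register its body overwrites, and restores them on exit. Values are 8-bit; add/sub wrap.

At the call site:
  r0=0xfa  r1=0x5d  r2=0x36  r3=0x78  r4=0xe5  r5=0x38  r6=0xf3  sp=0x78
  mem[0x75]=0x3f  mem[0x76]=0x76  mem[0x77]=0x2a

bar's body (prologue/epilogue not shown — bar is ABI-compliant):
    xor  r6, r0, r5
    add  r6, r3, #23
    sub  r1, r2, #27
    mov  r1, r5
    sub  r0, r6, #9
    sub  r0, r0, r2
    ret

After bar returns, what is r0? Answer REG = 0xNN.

prologue: push r6 -> mem[0x77]=0xf3, sp=0x77
body[0] xor  r6, r0, r5 -> r6=0xc2
body[1] add  r6, r3, #23 -> r6=0x8f
body[2] sub  r1, r2, #27 -> r1=0x1b
body[3] mov  r1, r5 -> r1=0x38
body[4] sub  r0, r6, #9 -> r0=0x86
body[5] sub  r0, r0, r2 -> r0=0x50
epilogue: pop r6=0xf3, sp=0x78
r0 is caller-saved -> body value

REG = 0x50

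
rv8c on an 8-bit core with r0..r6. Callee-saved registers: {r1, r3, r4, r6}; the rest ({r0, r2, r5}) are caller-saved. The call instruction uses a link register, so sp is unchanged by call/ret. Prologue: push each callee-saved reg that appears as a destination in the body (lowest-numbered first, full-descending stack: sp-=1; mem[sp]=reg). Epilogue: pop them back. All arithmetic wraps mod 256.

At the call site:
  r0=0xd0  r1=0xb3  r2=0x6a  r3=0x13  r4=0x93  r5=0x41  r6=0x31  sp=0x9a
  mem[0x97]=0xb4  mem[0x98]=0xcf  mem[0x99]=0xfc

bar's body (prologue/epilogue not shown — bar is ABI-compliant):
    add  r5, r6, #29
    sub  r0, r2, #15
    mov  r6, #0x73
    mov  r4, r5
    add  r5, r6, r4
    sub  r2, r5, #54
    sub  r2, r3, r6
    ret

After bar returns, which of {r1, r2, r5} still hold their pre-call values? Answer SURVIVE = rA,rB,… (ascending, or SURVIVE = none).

prologue: push r4 → mem[0x99]=0x93, sp=0x99
prologue: push r6 → mem[0x98]=0x31, sp=0x98
body[0] add  r5, r6, #29 → r5=0x4e
body[1] sub  r0, r2, #15 → r0=0x5b
body[2] mov  r6, #0x73 → r6=0x73
body[3] mov  r4, r5 → r4=0x4e
body[4] add  r5, r6, r4 → r5=0xc1
body[5] sub  r2, r5, #54 → r2=0x8b
body[6] sub  r2, r3, r6 → r2=0xa0
epilogue: pop r6=0x31, sp=0x99
epilogue: pop r4=0x93, sp=0x9a
r1: callee-saved, written=False
r2: caller-saved, written=True
r5: caller-saved, written=True

SURVIVE = r1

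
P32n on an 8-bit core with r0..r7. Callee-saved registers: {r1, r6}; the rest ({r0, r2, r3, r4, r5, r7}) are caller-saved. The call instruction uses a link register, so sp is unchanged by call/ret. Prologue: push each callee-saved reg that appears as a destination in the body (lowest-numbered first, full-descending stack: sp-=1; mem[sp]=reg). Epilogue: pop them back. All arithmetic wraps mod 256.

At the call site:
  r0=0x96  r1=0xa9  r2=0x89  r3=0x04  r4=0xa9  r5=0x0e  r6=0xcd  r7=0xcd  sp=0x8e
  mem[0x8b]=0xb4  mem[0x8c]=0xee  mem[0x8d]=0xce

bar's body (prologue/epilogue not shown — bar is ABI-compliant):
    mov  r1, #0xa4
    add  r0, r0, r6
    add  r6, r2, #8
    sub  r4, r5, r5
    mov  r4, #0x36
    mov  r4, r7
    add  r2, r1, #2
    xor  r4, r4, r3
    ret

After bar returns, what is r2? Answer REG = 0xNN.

REG = 0xa6

prologue: push r1 -> mem[0x8d]=0xa9, sp=0x8d
prologue: push r6 -> mem[0x8c]=0xcd, sp=0x8c
body[0] mov  r1, #0xa4 -> r1=0xa4
body[1] add  r0, r0, r6 -> r0=0x63
body[2] add  r6, r2, #8 -> r6=0x91
body[3] sub  r4, r5, r5 -> r4=0x00
body[4] mov  r4, #0x36 -> r4=0x36
body[5] mov  r4, r7 -> r4=0xcd
body[6] add  r2, r1, #2 -> r2=0xa6
body[7] xor  r4, r4, r3 -> r4=0xc9
epilogue: pop r6=0xcd, sp=0x8d
epilogue: pop r1=0xa9, sp=0x8e
r2 is caller-saved -> body value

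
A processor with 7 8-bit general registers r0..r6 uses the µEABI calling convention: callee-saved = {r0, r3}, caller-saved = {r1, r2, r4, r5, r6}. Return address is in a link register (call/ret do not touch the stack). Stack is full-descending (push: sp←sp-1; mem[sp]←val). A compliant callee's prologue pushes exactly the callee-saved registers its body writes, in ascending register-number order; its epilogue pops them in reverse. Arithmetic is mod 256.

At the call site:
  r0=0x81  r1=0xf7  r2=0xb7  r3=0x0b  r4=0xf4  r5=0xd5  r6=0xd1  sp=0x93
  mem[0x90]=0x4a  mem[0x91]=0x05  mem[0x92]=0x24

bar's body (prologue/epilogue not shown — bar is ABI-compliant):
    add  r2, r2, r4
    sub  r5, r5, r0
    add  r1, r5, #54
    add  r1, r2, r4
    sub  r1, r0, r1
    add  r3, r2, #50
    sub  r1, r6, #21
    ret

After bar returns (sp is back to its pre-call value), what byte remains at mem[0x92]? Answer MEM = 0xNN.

prologue: push r3 -> mem[0x92]=0x0b, sp=0x92
body[0] add  r2, r2, r4 -> r2=0xab
body[1] sub  r5, r5, r0 -> r5=0x54
body[2] add  r1, r5, #54 -> r1=0x8a
body[3] add  r1, r2, r4 -> r1=0x9f
body[4] sub  r1, r0, r1 -> r1=0xe2
body[5] add  r3, r2, #50 -> r3=0xdd
body[6] sub  r1, r6, #21 -> r1=0xbc
epilogue: pop r3=0x0b, sp=0x93
prologue pushed ['r3'] at ['0x92']

MEM = 0x0b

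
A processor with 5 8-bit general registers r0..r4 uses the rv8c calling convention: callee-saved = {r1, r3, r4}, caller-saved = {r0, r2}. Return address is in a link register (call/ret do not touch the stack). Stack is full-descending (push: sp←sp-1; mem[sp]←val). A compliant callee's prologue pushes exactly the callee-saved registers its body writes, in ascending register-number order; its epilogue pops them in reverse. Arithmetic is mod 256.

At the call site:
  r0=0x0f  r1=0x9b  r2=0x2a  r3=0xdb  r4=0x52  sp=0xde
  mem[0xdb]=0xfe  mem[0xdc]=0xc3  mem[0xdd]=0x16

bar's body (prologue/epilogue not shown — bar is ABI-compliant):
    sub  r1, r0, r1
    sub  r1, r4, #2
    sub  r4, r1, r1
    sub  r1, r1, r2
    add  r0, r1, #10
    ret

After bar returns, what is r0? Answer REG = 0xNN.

prologue: push r1 → mem[0xdd]=0x9b, sp=0xdd
prologue: push r4 → mem[0xdc]=0x52, sp=0xdc
body[0] sub  r1, r0, r1 → r1=0x74
body[1] sub  r1, r4, #2 → r1=0x50
body[2] sub  r4, r1, r1 → r4=0x00
body[3] sub  r1, r1, r2 → r1=0x26
body[4] add  r0, r1, #10 → r0=0x30
epilogue: pop r4=0x52, sp=0xdd
epilogue: pop r1=0x9b, sp=0xde
r0 is caller-saved → body value

REG = 0x30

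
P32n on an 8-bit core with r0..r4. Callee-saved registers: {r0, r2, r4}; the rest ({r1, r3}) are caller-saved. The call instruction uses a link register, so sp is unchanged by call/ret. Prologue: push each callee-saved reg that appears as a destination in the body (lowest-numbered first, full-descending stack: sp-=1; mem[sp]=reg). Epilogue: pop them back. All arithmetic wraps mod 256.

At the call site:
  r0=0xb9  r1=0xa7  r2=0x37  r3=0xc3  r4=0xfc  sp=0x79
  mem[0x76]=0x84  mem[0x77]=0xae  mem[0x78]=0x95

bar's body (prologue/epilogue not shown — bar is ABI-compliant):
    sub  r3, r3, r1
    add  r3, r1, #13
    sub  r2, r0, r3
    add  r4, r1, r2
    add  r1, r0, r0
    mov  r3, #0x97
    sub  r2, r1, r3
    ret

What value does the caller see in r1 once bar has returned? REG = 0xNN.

REG = 0x72

prologue: push r2 → mem[0x78]=0x37, sp=0x78
prologue: push r4 → mem[0x77]=0xfc, sp=0x77
body[0] sub  r3, r3, r1 → r3=0x1c
body[1] add  r3, r1, #13 → r3=0xb4
body[2] sub  r2, r0, r3 → r2=0x05
body[3] add  r4, r1, r2 → r4=0xac
body[4] add  r1, r0, r0 → r1=0x72
body[5] mov  r3, #0x97 → r3=0x97
body[6] sub  r2, r1, r3 → r2=0xdb
epilogue: pop r4=0xfc, sp=0x78
epilogue: pop r2=0x37, sp=0x79
r1 is caller-saved → body value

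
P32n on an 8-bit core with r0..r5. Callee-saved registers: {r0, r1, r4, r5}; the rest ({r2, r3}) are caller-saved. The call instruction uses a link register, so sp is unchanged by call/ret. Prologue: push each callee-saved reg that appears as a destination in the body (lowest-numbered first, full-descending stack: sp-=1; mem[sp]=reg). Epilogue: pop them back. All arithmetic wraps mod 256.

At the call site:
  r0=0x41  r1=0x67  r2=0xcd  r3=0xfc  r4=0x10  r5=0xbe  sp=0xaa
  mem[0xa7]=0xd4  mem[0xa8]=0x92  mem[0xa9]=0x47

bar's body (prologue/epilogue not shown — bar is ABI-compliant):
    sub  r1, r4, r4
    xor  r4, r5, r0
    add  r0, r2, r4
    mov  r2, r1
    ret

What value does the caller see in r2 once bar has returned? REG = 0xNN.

REG = 0x00

prologue: push r0 → mem[0xa9]=0x41, sp=0xa9
prologue: push r1 → mem[0xa8]=0x67, sp=0xa8
prologue: push r4 → mem[0xa7]=0x10, sp=0xa7
body[0] sub  r1, r4, r4 → r1=0x00
body[1] xor  r4, r5, r0 → r4=0xff
body[2] add  r0, r2, r4 → r0=0xcc
body[3] mov  r2, r1 → r2=0x00
epilogue: pop r4=0x10, sp=0xa8
epilogue: pop r1=0x67, sp=0xa9
epilogue: pop r0=0x41, sp=0xaa
r2 is caller-saved → body value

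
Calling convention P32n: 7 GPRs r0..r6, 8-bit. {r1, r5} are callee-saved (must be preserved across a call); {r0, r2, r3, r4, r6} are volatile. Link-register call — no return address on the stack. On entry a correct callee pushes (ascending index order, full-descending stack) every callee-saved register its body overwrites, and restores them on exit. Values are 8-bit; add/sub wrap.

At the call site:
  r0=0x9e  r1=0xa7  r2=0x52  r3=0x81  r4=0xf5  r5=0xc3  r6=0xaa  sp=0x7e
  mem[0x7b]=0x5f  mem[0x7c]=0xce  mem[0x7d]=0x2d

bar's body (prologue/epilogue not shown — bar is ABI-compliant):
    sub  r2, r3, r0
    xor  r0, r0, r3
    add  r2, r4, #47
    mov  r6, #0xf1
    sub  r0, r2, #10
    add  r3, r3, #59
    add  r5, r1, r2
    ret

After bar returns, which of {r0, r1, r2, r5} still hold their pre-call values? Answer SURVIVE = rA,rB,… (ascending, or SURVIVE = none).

SURVIVE = r1,r5

prologue: push r5 → mem[0x7d]=0xc3, sp=0x7d
body[0] sub  r2, r3, r0 → r2=0xe3
body[1] xor  r0, r0, r3 → r0=0x1f
body[2] add  r2, r4, #47 → r2=0x24
body[3] mov  r6, #0xf1 → r6=0xf1
body[4] sub  r0, r2, #10 → r0=0x1a
body[5] add  r3, r3, #59 → r3=0xbc
body[6] add  r5, r1, r2 → r5=0xcb
epilogue: pop r5=0xc3, sp=0x7e
r0: caller-saved, written=True
r1: callee-saved, written=False
r2: caller-saved, written=True
r5: callee-saved, written=True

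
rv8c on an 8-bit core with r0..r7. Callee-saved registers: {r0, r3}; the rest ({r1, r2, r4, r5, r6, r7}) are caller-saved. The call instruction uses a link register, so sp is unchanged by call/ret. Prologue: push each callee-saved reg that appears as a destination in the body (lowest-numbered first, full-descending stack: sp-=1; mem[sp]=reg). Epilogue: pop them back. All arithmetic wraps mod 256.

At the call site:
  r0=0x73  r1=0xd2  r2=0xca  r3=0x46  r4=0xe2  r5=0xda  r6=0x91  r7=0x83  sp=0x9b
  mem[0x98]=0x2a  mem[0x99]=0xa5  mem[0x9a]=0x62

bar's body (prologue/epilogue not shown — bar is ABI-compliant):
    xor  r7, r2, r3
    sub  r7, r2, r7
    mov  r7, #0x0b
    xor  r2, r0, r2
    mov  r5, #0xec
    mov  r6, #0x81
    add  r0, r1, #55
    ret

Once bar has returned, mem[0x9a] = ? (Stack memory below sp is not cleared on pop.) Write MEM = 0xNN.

prologue: push r0 -> mem[0x9a]=0x73, sp=0x9a
body[0] xor  r7, r2, r3 -> r7=0x8c
body[1] sub  r7, r2, r7 -> r7=0x3e
body[2] mov  r7, #0x0b -> r7=0x0b
body[3] xor  r2, r0, r2 -> r2=0xb9
body[4] mov  r5, #0xec -> r5=0xec
body[5] mov  r6, #0x81 -> r6=0x81
body[6] add  r0, r1, #55 -> r0=0x09
epilogue: pop r0=0x73, sp=0x9b
prologue pushed ['r0'] at ['0x9a']

MEM = 0x73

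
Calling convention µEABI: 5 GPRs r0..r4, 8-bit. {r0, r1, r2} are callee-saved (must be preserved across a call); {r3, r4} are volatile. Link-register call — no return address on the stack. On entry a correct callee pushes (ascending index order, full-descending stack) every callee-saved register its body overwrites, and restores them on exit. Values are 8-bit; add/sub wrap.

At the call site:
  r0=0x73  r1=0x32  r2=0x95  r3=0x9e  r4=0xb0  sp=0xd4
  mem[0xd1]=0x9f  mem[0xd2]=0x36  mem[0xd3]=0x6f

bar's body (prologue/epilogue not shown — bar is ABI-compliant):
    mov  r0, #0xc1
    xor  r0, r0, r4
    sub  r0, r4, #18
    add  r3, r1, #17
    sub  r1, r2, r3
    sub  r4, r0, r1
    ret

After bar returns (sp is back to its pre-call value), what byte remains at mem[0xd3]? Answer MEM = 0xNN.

MEM = 0x73

prologue: push r0 → mem[0xd3]=0x73, sp=0xd3
prologue: push r1 → mem[0xd2]=0x32, sp=0xd2
body[0] mov  r0, #0xc1 → r0=0xc1
body[1] xor  r0, r0, r4 → r0=0x71
body[2] sub  r0, r4, #18 → r0=0x9e
body[3] add  r3, r1, #17 → r3=0x43
body[4] sub  r1, r2, r3 → r1=0x52
body[5] sub  r4, r0, r1 → r4=0x4c
epilogue: pop r1=0x32, sp=0xd3
epilogue: pop r0=0x73, sp=0xd4
prologue pushed ['r0', 'r1'] at ['0xd3', '0xd2']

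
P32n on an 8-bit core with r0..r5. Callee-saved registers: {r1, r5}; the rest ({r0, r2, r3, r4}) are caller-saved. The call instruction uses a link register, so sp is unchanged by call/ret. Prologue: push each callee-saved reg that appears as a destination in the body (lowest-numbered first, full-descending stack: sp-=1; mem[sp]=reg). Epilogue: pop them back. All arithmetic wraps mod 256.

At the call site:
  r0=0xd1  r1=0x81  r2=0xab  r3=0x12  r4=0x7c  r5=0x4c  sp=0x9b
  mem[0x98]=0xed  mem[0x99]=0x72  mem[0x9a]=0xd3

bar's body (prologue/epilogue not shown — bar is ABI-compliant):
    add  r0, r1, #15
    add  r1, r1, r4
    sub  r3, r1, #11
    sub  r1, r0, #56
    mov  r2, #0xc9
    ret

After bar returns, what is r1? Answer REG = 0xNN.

REG = 0x81

prologue: push r1 → mem[0x9a]=0x81, sp=0x9a
body[0] add  r0, r1, #15 → r0=0x90
body[1] add  r1, r1, r4 → r1=0xfd
body[2] sub  r3, r1, #11 → r3=0xf2
body[3] sub  r1, r0, #56 → r1=0x58
body[4] mov  r2, #0xc9 → r2=0xc9
epilogue: pop r1=0x81, sp=0x9b
r1 is callee-saved → restored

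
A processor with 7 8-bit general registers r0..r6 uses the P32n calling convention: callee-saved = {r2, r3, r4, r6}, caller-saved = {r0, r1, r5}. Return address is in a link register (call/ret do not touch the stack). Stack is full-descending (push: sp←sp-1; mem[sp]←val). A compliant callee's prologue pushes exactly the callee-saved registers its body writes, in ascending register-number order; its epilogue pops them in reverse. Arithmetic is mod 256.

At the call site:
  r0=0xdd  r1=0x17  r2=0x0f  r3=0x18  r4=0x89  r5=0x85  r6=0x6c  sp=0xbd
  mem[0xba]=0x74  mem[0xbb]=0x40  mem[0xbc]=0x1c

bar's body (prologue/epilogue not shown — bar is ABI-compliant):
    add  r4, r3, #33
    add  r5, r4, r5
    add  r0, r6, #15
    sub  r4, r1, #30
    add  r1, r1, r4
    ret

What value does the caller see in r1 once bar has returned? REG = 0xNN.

prologue: push r4 → mem[0xbc]=0x89, sp=0xbc
body[0] add  r4, r3, #33 → r4=0x39
body[1] add  r5, r4, r5 → r5=0xbe
body[2] add  r0, r6, #15 → r0=0x7b
body[3] sub  r4, r1, #30 → r4=0xf9
body[4] add  r1, r1, r4 → r1=0x10
epilogue: pop r4=0x89, sp=0xbd
r1 is caller-saved → body value

REG = 0x10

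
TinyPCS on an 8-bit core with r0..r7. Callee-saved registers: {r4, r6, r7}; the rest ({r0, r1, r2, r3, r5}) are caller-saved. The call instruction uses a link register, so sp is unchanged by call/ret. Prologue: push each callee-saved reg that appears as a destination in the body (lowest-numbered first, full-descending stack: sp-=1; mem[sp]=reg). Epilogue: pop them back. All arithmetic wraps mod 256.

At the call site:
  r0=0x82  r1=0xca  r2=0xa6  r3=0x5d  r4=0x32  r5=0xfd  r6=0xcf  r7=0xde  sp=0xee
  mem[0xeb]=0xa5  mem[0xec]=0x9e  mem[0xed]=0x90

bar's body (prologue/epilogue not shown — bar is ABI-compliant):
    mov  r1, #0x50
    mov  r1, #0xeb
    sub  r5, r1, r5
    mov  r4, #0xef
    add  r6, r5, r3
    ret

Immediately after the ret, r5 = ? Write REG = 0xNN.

prologue: push r4 -> mem[0xed]=0x32, sp=0xed
prologue: push r6 -> mem[0xec]=0xcf, sp=0xec
body[0] mov  r1, #0x50 -> r1=0x50
body[1] mov  r1, #0xeb -> r1=0xeb
body[2] sub  r5, r1, r5 -> r5=0xee
body[3] mov  r4, #0xef -> r4=0xef
body[4] add  r6, r5, r3 -> r6=0x4b
epilogue: pop r6=0xcf, sp=0xed
epilogue: pop r4=0x32, sp=0xee
r5 is caller-saved -> body value

REG = 0xee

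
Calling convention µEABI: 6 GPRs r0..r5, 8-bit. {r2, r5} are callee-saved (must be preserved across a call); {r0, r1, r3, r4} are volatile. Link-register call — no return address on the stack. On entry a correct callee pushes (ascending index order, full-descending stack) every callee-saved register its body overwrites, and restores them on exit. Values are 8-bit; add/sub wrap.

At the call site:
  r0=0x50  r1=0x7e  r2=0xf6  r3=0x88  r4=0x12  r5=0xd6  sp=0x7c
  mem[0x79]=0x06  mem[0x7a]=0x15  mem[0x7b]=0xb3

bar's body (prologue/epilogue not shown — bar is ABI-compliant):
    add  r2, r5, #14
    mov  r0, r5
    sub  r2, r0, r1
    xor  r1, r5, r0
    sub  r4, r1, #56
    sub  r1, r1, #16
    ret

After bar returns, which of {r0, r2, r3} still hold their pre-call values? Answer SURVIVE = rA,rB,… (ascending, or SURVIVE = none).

prologue: push r2 -> mem[0x7b]=0xf6, sp=0x7b
body[0] add  r2, r5, #14 -> r2=0xe4
body[1] mov  r0, r5 -> r0=0xd6
body[2] sub  r2, r0, r1 -> r2=0x58
body[3] xor  r1, r5, r0 -> r1=0x00
body[4] sub  r4, r1, #56 -> r4=0xc8
body[5] sub  r1, r1, #16 -> r1=0xf0
epilogue: pop r2=0xf6, sp=0x7c
r0: caller-saved, written=True
r2: callee-saved, written=True
r3: caller-saved, written=False

SURVIVE = r2,r3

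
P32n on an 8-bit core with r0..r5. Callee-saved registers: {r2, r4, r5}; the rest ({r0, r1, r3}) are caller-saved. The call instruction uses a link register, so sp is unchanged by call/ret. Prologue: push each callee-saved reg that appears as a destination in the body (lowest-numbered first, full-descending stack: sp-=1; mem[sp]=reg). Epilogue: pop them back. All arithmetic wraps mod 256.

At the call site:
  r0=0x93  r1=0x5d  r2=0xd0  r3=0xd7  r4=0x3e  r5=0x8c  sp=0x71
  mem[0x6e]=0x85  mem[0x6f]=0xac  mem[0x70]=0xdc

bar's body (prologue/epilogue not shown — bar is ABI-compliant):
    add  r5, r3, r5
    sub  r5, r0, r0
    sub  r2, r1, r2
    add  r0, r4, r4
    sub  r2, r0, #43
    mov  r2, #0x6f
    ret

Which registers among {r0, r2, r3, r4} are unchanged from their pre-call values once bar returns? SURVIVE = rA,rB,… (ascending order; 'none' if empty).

SURVIVE = r2,r3,r4

prologue: push r2 -> mem[0x70]=0xd0, sp=0x70
prologue: push r5 -> mem[0x6f]=0x8c, sp=0x6f
body[0] add  r5, r3, r5 -> r5=0x63
body[1] sub  r5, r0, r0 -> r5=0x00
body[2] sub  r2, r1, r2 -> r2=0x8d
body[3] add  r0, r4, r4 -> r0=0x7c
body[4] sub  r2, r0, #43 -> r2=0x51
body[5] mov  r2, #0x6f -> r2=0x6f
epilogue: pop r5=0x8c, sp=0x70
epilogue: pop r2=0xd0, sp=0x71
r0: caller-saved, written=True
r2: callee-saved, written=True
r3: caller-saved, written=False
r4: callee-saved, written=False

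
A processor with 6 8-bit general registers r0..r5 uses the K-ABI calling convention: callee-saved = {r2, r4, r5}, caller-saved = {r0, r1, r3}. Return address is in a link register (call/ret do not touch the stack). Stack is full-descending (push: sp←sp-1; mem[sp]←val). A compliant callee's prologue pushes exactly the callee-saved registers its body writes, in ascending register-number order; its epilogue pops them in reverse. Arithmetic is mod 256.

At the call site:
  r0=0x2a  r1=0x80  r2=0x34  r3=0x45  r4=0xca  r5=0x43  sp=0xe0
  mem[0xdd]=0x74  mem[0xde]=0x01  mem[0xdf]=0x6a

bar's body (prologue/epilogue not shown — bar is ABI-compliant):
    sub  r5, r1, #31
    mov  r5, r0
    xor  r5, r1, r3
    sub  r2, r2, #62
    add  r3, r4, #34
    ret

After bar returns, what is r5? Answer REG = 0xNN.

REG = 0x43

prologue: push r2 -> mem[0xdf]=0x34, sp=0xdf
prologue: push r5 -> mem[0xde]=0x43, sp=0xde
body[0] sub  r5, r1, #31 -> r5=0x61
body[1] mov  r5, r0 -> r5=0x2a
body[2] xor  r5, r1, r3 -> r5=0xc5
body[3] sub  r2, r2, #62 -> r2=0xf6
body[4] add  r3, r4, #34 -> r3=0xec
epilogue: pop r5=0x43, sp=0xdf
epilogue: pop r2=0x34, sp=0xe0
r5 is callee-saved -> restored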